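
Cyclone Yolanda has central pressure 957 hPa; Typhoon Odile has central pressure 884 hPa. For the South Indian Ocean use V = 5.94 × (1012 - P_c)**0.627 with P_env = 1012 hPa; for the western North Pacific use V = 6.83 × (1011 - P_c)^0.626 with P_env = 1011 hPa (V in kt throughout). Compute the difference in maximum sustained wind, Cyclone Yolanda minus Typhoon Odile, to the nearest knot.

-68 kt

Cyclone Yolanda: ΔP = 55; V ≈ 5.94 × 55^0.627 ≈ 73.28 kt.
Typhoon Odile: ΔP = 127; V ≈ 6.83 × 127^0.626 ≈ 141.71 kt.
Difference ≈ 73.28 − 141.71 = -68.43 → -68 kt.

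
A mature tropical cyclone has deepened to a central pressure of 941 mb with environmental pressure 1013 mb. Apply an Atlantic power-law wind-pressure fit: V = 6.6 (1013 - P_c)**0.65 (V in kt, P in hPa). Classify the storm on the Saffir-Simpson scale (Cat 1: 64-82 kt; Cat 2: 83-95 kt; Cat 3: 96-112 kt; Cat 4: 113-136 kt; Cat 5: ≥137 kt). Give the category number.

ΔP = 1013 − 941 = 72 mb.
V ≈ 6.6 × 72^0.65 = 6.6 × 16.12 ≈ 106 kt.
106 kt falls in the Category 3 band.

3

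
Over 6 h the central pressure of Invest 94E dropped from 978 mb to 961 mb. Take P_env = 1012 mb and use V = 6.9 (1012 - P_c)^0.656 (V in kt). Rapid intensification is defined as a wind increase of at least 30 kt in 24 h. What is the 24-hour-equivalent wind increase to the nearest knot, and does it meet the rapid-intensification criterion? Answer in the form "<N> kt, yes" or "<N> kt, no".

85 kt, yes

V₁: ΔP = 34, V ≈ 6.9 × 34^0.656 ≈ 69.74 kt.
V₂: ΔP = 51, V ≈ 6.9 × 51^0.656 ≈ 90.99 kt.
ΔV over 6 h = 21.25 kt → 24 h equivalent = 21.25 × 24/6 ≈ 85.00 kt.
85 kt ≥ 30 kt ⇒ rapid intensification.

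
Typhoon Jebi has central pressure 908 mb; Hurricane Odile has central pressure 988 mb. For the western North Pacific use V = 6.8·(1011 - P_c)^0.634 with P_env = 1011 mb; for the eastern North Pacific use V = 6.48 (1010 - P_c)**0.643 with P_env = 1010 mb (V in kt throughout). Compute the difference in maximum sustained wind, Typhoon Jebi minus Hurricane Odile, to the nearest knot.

81 kt

Typhoon Jebi: ΔP = 103; V ≈ 6.8 × 103^0.634 ≈ 128.42 kt.
Hurricane Odile: ΔP = 22; V ≈ 6.48 × 22^0.643 ≈ 47.29 kt.
Difference ≈ 128.42 − 47.29 = 81.13 → 81 kt.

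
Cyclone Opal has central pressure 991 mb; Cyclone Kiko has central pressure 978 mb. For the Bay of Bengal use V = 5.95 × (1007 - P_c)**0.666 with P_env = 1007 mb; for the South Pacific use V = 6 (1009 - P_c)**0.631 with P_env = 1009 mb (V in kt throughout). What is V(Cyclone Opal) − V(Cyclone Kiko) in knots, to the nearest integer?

-15 kt

Cyclone Opal: ΔP = 16; V ≈ 5.95 × 16^0.666 ≈ 37.71 kt.
Cyclone Kiko: ΔP = 31; V ≈ 6 × 31^0.631 ≈ 52.38 kt.
Difference ≈ 37.71 − 52.38 = -14.67 → -15 kt.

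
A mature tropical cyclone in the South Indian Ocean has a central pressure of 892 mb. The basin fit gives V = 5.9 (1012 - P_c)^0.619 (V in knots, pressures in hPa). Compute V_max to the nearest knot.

ΔP = 1012 − 892 = 120 mb.
120^0.619 ≈ 19.365.
V ≈ 5.9 × 19.365 ≈ 114.3 kt.

114 kt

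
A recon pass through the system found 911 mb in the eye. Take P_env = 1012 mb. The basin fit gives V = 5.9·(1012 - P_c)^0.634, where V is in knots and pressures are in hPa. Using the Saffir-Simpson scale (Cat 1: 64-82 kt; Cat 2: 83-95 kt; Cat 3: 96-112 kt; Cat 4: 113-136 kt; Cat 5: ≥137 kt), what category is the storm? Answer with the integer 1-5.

ΔP = 1012 − 911 = 101 mb.
V ≈ 5.9 × 101^0.634 = 5.9 × 18.65 ≈ 110 kt.
110 kt falls in the Category 3 band.

3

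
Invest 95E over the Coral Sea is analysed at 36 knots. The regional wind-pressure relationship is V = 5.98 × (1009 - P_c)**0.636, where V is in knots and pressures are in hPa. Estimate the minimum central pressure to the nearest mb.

992 mb

ΔP = (V / 5.98)^(1/0.636) = (36/5.98)^1.572.
36/5.98 = 6.020; 6.020^1.572 ≈ 16.82 mb.
P_c = 1009 − 16.82 = 992.18 ≈ 992 mb.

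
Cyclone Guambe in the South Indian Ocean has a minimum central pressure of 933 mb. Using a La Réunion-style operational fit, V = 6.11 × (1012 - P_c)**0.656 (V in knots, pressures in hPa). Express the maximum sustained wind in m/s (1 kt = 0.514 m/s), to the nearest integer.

55 m/s

ΔP = 1012 − 933 = 79 mb.
V ≈ 6.11 × 79^0.656 = 6.11 × 17.573 ≈ 107.370 kt.
107.370 × 0.514 ≈ 55.19 m/s → 55 m/s.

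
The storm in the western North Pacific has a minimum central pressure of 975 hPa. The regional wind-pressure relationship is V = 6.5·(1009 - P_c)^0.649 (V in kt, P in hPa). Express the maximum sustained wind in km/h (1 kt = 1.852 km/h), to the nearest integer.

119 km/h

ΔP = 1009 − 975 = 34 hPa.
V ≈ 6.5 × 34^0.649 = 6.5 × 9.861 ≈ 64.098 kt.
64.098 × 1.852 ≈ 118.71 km/h → 119 km/h.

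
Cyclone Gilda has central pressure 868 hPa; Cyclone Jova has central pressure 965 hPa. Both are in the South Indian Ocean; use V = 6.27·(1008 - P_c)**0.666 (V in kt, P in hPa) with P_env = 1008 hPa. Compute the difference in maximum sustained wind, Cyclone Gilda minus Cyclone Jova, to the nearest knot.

92 kt

Cyclone Gilda: ΔP = 140; V ≈ 6.27 × 140^0.666 ≈ 168.50 kt.
Cyclone Jova: ΔP = 43; V ≈ 6.27 × 43^0.666 ≈ 76.76 kt.
Difference ≈ 168.50 − 76.76 = 91.74 → 92 kt.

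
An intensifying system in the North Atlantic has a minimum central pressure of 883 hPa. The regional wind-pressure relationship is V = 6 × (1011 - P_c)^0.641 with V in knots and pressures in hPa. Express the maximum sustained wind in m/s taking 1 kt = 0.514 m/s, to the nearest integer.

ΔP = 1011 − 883 = 128 hPa.
V ≈ 6 × 128^0.641 = 6 × 22.424 ≈ 134.547 kt.
134.547 × 0.514 ≈ 69.16 m/s → 69 m/s.

69 m/s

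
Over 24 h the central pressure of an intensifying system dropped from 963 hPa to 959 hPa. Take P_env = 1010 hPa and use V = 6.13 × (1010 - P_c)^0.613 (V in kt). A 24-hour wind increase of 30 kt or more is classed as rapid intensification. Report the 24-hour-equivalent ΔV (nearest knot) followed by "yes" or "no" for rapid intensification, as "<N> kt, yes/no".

V₁: ΔP = 47, V ≈ 6.13 × 47^0.613 ≈ 64.93 kt.
V₂: ΔP = 51, V ≈ 6.13 × 51^0.613 ≈ 68.27 kt.
ΔV over 24 h = 3.34 kt → 24 h equivalent = 3.34 × 24/24 ≈ 3.34 kt.
3 kt < 30 kt ⇒ not rapid intensification.

3 kt, no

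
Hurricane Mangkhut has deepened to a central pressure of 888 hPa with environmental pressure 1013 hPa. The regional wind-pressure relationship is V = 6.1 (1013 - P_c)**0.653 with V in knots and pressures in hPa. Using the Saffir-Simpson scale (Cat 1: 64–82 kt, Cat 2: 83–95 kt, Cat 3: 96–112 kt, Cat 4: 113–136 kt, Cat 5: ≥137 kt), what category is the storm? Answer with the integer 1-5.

5

ΔP = 1013 − 888 = 125 hPa.
V ≈ 6.1 × 125^0.653 = 6.1 × 23.40 ≈ 143 kt.
143 kt falls in the Category 5 band.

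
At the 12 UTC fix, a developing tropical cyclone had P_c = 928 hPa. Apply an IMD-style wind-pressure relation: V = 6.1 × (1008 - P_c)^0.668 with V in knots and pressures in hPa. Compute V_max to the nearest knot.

114 kt

ΔP = 1008 − 928 = 80 hPa.
80^0.668 ≈ 18.675.
V ≈ 6.1 × 18.675 ≈ 113.9 kt.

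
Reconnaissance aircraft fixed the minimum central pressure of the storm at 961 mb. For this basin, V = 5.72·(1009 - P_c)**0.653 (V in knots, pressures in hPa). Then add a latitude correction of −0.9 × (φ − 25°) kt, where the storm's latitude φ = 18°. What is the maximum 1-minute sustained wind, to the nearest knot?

ΔP = 1009 − 961 = 48 mb.
48^0.653 ≈ 12.527.
V ≈ 5.72 × 12.527 ≈ 71.7 kt.
Latitude correction: −0.9 × (18 − 25) = 6.3 kt.
Corrected V ≈ 78 kt → 78 kt.

78 kt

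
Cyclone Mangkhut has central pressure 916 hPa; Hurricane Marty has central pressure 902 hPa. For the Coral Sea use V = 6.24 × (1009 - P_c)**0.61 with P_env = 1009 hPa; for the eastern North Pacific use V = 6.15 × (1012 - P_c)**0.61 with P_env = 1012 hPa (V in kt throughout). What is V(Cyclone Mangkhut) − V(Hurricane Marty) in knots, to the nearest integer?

Cyclone Mangkhut: ΔP = 93; V ≈ 6.24 × 93^0.61 ≈ 99.07 kt.
Hurricane Marty: ΔP = 110; V ≈ 6.15 × 110^0.61 ≈ 108.17 kt.
Difference ≈ 99.07 − 108.17 = -9.10 → -9 kt.

-9 kt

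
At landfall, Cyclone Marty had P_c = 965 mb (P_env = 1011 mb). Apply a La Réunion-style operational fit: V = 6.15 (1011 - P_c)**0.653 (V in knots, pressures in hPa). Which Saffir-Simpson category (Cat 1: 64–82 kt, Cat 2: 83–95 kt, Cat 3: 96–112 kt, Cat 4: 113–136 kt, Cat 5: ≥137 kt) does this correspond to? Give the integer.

1

ΔP = 1011 − 965 = 46 mb.
V ≈ 6.15 × 46^0.653 = 6.15 × 12.18 ≈ 75 kt.
75 kt falls in the Category 1 band.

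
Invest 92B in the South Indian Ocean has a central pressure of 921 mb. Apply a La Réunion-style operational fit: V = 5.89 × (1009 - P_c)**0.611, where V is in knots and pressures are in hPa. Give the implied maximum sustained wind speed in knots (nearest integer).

91 kt

ΔP = 1009 − 921 = 88 mb.
88^0.611 ≈ 15.420.
V ≈ 5.89 × 15.420 ≈ 90.8 kt.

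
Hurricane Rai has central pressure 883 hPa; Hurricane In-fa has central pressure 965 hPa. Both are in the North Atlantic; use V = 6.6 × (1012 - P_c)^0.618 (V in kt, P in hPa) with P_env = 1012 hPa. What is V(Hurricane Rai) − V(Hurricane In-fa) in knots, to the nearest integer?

Hurricane Rai: ΔP = 129; V ≈ 6.6 × 129^0.618 ≈ 133.01 kt.
Hurricane In-fa: ΔP = 47; V ≈ 6.6 × 47^0.618 ≈ 71.27 kt.
Difference ≈ 133.01 − 71.27 = 61.74 → 62 kt.

62 kt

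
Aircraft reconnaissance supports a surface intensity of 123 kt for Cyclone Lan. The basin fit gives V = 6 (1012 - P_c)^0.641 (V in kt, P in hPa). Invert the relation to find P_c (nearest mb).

ΔP = (V / 6)^(1/0.641) = (123/6)^1.560.
123/6 = 20.500; 20.500^1.560 ≈ 111.28 mb.
P_c = 1012 − 111.28 = 900.72 ≈ 901 mb.

901 mb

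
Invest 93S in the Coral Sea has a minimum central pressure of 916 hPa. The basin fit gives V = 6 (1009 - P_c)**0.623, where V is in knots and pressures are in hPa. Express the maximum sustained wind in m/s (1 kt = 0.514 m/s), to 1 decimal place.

51.9 m/s

ΔP = 1009 − 916 = 93 hPa.
V ≈ 6 × 93^0.623 = 6 × 16.841 ≈ 101.045 kt.
101.045 × 0.514 ≈ 51.94 m/s → 51.9 m/s.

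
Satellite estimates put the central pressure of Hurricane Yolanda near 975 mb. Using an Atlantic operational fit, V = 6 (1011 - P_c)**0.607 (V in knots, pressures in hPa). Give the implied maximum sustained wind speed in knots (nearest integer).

53 kt

ΔP = 1011 − 975 = 36 mb.
36^0.607 ≈ 8.804.
V ≈ 6 × 8.804 ≈ 52.8 kt.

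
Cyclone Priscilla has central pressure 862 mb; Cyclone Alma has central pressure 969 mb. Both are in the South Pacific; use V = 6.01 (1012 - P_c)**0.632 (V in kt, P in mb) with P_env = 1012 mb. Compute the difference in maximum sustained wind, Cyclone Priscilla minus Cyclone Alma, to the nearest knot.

Cyclone Priscilla: ΔP = 150; V ≈ 6.01 × 150^0.632 ≈ 142.61 kt.
Cyclone Alma: ΔP = 43; V ≈ 6.01 × 43^0.632 ≈ 64.75 kt.
Difference ≈ 142.61 − 64.75 = 77.86 → 78 kt.

78 kt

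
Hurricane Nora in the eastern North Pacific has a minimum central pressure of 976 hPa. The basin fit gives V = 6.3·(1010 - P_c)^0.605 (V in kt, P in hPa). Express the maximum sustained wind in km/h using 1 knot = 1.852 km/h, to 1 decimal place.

98.5 km/h

ΔP = 1010 − 976 = 34 hPa.
V ≈ 6.3 × 34^0.605 = 6.3 × 8.444 ≈ 53.197 kt.
53.197 × 1.852 ≈ 98.52 km/h → 98.5 km/h.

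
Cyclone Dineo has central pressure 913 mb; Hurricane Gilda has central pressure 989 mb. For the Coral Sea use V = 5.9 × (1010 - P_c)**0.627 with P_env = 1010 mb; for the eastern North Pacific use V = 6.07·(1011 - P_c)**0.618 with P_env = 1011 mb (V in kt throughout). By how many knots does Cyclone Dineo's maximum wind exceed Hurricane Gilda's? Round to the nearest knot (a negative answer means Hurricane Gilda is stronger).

Cyclone Dineo: ΔP = 97; V ≈ 5.9 × 97^0.627 ≈ 103.89 kt.
Hurricane Gilda: ΔP = 22; V ≈ 6.07 × 22^0.618 ≈ 41.00 kt.
Difference ≈ 103.89 − 41.00 = 62.89 → 63 kt.

63 kt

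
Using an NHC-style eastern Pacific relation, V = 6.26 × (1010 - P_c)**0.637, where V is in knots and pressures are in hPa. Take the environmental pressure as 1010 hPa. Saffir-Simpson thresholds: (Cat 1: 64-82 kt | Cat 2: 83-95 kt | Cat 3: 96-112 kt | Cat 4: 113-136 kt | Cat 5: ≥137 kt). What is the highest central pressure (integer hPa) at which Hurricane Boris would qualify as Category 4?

Category 4 begins at V = 113 kt.
Required ΔP = (113/6.26)^(1/0.637) = 18.051^1.570 ≈ 93.87 hPa.
P_c ≤ 1010 − 93.87 = 916.13, so the highest integer P_c is 916 hPa.

916 hPa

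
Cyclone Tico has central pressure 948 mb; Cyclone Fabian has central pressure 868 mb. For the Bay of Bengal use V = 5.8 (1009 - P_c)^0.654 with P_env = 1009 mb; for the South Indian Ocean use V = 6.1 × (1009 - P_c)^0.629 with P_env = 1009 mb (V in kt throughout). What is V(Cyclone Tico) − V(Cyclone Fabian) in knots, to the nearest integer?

Cyclone Tico: ΔP = 61; V ≈ 5.8 × 61^0.654 ≈ 85.32 kt.
Cyclone Fabian: ΔP = 141; V ≈ 6.1 × 141^0.629 ≈ 137.15 kt.
Difference ≈ 85.32 − 137.15 = -51.83 → -52 kt.

-52 kt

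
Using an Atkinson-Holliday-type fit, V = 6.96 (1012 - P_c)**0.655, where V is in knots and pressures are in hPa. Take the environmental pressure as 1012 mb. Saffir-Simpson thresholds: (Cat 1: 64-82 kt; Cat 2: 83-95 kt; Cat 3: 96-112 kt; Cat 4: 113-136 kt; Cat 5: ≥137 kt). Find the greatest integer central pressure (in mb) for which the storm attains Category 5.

917 mb

Category 5 begins at V = 137 kt.
Required ΔP = (137/6.96)^(1/0.655) = 19.684^1.527 ≈ 94.57 mb.
P_c ≤ 1012 − 94.57 = 917.43, so the highest integer P_c is 917 mb.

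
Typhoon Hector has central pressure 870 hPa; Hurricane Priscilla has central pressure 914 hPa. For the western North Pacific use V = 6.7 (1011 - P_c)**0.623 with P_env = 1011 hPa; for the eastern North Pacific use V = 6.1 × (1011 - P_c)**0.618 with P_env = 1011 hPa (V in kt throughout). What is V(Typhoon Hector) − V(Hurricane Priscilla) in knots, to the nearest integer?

43 kt

Typhoon Hector: ΔP = 141; V ≈ 6.7 × 141^0.623 ≈ 146.23 kt.
Hurricane Priscilla: ΔP = 97; V ≈ 6.1 × 97^0.618 ≈ 103.08 kt.
Difference ≈ 146.23 − 103.08 = 43.15 → 43 kt.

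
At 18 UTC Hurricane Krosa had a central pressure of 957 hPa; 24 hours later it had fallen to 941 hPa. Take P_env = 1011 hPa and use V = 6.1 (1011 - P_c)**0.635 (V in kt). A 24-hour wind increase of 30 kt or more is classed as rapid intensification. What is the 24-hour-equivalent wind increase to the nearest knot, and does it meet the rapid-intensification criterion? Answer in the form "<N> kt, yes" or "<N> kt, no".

V₁: ΔP = 54, V ≈ 6.1 × 54^0.635 ≈ 76.81 kt.
V₂: ΔP = 70, V ≈ 6.1 × 70^0.635 ≈ 90.57 kt.
ΔV over 24 h = 13.76 kt → 24 h equivalent = 13.76 × 24/24 ≈ 13.76 kt.
14 kt < 30 kt ⇒ not rapid intensification.

14 kt, no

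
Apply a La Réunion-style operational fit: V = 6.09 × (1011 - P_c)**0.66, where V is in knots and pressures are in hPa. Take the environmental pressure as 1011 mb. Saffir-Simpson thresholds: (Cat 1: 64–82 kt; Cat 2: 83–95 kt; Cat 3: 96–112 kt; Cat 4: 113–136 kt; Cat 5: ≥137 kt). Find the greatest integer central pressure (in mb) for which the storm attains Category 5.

Category 5 begins at V = 137 kt.
Required ΔP = (137/6.09)^(1/0.66) = 22.496^1.515 ≈ 111.85 mb.
P_c ≤ 1011 − 111.85 = 899.15, so the highest integer P_c is 899 mb.

899 mb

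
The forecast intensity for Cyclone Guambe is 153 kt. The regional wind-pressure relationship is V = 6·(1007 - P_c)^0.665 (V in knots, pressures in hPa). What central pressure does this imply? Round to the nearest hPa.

ΔP = (V / 6)^(1/0.665) = (153/6)^1.504.
153/6 = 25.500; 25.500^1.504 ≈ 130.35 hPa.
P_c = 1007 − 130.35 = 876.65 ≈ 877 hPa.

877 hPa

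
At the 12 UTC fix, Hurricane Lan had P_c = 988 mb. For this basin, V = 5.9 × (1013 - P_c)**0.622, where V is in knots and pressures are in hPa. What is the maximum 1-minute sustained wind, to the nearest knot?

ΔP = 1013 − 988 = 25 mb.
25^0.622 ≈ 7.405.
V ≈ 5.9 × 7.405 ≈ 43.7 kt.

44 kt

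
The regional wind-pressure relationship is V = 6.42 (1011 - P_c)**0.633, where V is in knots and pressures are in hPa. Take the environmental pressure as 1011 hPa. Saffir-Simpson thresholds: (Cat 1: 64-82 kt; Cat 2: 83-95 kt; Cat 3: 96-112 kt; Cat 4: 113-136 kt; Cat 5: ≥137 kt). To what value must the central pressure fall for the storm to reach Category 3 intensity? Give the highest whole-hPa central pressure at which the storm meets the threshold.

Category 3 begins at V = 96 kt.
Required ΔP = (96/6.42)^(1/0.633) = 14.953^1.580 ≈ 71.75 hPa.
P_c ≤ 1011 − 71.75 = 939.25, so the highest integer P_c is 939 hPa.

939 hPa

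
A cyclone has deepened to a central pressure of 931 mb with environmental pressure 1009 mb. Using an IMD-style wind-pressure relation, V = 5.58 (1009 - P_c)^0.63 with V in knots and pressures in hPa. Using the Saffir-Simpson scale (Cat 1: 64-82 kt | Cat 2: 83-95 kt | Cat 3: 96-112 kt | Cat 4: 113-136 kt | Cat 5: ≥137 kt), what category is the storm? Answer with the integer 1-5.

ΔP = 1009 − 931 = 78 mb.
V ≈ 5.58 × 78^0.63 = 5.58 × 15.56 ≈ 87 kt.
87 kt falls in the Category 2 band.

2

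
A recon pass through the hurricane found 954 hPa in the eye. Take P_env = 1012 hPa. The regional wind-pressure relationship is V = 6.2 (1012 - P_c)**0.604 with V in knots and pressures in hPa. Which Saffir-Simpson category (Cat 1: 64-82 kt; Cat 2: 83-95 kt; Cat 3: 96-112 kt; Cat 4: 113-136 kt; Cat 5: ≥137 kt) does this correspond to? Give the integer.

ΔP = 1012 − 954 = 58 hPa.
V ≈ 6.2 × 58^0.604 = 6.2 × 11.62 ≈ 72 kt.
72 kt falls in the Category 1 band.

1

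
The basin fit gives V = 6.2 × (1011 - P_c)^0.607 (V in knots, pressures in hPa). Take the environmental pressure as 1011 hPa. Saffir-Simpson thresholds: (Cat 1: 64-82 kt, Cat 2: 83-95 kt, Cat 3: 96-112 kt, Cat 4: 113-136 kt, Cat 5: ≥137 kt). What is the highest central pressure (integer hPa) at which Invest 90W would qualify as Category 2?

939 hPa

Category 2 begins at V = 83 kt.
Required ΔP = (83/6.2)^(1/0.607) = 13.387^1.647 ≈ 71.81 hPa.
P_c ≤ 1011 − 71.81 = 939.19, so the highest integer P_c is 939 hPa.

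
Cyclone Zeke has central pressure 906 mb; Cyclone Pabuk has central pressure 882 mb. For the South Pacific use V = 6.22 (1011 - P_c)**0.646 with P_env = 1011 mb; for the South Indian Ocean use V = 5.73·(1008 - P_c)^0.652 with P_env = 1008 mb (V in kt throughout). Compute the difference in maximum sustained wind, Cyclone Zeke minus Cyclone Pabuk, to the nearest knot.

-8 kt

Cyclone Zeke: ΔP = 105; V ≈ 6.22 × 105^0.646 ≈ 125.74 kt.
Cyclone Pabuk: ΔP = 126; V ≈ 5.73 × 126^0.652 ≈ 134.15 kt.
Difference ≈ 125.74 − 134.15 = -8.41 → -8 kt.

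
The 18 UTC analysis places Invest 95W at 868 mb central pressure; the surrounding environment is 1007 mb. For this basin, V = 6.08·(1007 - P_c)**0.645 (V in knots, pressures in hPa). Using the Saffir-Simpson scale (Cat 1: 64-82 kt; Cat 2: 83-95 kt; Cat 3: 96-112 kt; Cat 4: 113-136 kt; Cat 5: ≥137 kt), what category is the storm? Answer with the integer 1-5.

5

ΔP = 1007 − 868 = 139 mb.
V ≈ 6.08 × 139^0.645 = 6.08 × 24.11 ≈ 147 kt.
147 kt falls in the Category 5 band.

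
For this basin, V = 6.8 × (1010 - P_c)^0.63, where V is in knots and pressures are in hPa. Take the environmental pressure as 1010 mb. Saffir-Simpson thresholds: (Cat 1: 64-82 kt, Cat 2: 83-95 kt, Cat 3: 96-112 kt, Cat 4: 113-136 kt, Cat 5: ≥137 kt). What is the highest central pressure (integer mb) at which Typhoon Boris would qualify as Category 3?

943 mb

Category 3 begins at V = 96 kt.
Required ΔP = (96/6.8)^(1/0.63) = 14.118^1.587 ≈ 66.84 mb.
P_c ≤ 1010 − 66.84 = 943.16, so the highest integer P_c is 943 mb.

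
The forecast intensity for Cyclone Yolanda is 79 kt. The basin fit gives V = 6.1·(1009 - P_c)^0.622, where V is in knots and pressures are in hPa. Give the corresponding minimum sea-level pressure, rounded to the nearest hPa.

948 hPa

ΔP = (V / 6.1)^(1/0.622) = (79/6.1)^1.608.
79/6.1 = 12.951; 12.951^1.608 ≈ 61.41 hPa.
P_c = 1009 − 61.41 = 947.59 ≈ 948 hPa.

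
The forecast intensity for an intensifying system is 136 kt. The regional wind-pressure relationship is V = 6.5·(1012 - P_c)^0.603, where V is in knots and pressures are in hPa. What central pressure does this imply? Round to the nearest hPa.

857 hPa

ΔP = (V / 6.5)^(1/0.603) = (136/6.5)^1.658.
136/6.5 = 20.923; 20.923^1.658 ≈ 154.91 hPa.
P_c = 1012 − 154.91 = 857.09 ≈ 857 hPa.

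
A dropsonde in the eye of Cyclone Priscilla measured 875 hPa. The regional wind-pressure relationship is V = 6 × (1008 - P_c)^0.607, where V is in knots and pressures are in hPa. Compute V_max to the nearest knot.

117 kt

ΔP = 1008 − 875 = 133 hPa.
133^0.607 ≈ 19.462.
V ≈ 6 × 19.462 ≈ 116.8 kt.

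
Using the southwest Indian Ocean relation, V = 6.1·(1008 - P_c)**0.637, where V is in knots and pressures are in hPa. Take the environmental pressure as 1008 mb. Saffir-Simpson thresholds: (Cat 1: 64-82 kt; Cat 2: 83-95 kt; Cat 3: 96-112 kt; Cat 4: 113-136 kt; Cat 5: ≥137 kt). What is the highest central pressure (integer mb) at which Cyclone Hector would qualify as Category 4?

Category 4 begins at V = 113 kt.
Required ΔP = (113/6.1)^(1/0.637) = 18.525^1.570 ≈ 97.77 mb.
P_c ≤ 1008 − 97.77 = 910.23, so the highest integer P_c is 910 mb.

910 mb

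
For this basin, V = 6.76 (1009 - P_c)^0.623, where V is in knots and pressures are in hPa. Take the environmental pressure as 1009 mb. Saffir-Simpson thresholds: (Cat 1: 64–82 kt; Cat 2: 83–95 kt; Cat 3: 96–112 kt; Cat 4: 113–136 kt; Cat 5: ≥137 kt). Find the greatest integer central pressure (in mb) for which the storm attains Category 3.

938 mb

Category 3 begins at V = 96 kt.
Required ΔP = (96/6.76)^(1/0.623) = 14.201^1.605 ≈ 70.74 mb.
P_c ≤ 1009 − 70.74 = 938.26, so the highest integer P_c is 938 mb.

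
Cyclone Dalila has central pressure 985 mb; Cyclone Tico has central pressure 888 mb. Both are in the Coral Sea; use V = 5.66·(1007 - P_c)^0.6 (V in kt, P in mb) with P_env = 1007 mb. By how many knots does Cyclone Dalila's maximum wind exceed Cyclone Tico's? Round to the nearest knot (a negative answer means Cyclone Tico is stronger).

Cyclone Dalila: ΔP = 22; V ≈ 5.66 × 22^0.6 ≈ 36.16 kt.
Cyclone Tico: ΔP = 119; V ≈ 5.66 × 119^0.6 ≈ 99.57 kt.
Difference ≈ 36.16 − 99.57 = -63.41 → -63 kt.

-63 kt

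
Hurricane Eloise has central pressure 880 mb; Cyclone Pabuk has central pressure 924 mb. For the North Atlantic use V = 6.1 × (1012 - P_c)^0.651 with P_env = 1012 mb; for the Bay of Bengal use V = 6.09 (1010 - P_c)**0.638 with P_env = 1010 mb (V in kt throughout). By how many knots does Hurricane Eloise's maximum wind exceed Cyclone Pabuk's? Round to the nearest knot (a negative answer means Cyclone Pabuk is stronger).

42 kt

Hurricane Eloise: ΔP = 132; V ≈ 6.1 × 132^0.651 ≈ 146.50 kt.
Cyclone Pabuk: ΔP = 86; V ≈ 6.09 × 86^0.638 ≈ 104.43 kt.
Difference ≈ 146.50 − 104.43 = 42.07 → 42 kt.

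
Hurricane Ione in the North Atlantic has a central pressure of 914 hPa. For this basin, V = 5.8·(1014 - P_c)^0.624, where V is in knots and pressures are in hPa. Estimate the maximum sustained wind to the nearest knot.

103 kt

ΔP = 1014 − 914 = 100 hPa.
100^0.624 ≈ 17.701.
V ≈ 5.8 × 17.701 ≈ 102.7 kt.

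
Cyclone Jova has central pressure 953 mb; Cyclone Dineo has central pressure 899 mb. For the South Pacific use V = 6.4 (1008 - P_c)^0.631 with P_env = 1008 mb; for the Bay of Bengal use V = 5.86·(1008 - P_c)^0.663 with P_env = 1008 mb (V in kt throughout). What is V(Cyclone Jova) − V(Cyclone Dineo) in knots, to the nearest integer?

Cyclone Jova: ΔP = 55; V ≈ 6.4 × 55^0.631 ≈ 80.23 kt.
Cyclone Dineo: ΔP = 109; V ≈ 5.86 × 109^0.663 ≈ 131.44 kt.
Difference ≈ 80.23 − 131.44 = -51.21 → -51 kt.

-51 kt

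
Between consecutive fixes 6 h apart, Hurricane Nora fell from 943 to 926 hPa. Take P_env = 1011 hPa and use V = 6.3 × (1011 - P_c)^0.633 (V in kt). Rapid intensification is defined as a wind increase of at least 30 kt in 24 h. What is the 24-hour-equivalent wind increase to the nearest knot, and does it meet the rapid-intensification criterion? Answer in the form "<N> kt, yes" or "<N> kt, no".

55 kt, yes

V₁: ΔP = 68, V ≈ 6.3 × 68^0.633 ≈ 91.06 kt.
V₂: ΔP = 85, V ≈ 6.3 × 85^0.633 ≈ 104.87 kt.
ΔV over 6 h = 13.81 kt → 24 h equivalent = 13.81 × 24/6 ≈ 55.24 kt.
55 kt ≥ 30 kt ⇒ rapid intensification.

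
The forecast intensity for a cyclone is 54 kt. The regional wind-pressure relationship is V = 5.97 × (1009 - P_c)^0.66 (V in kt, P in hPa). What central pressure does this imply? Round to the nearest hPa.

981 hPa

ΔP = (V / 5.97)^(1/0.66) = (54/5.97)^1.515.
54/5.97 = 9.045; 9.045^1.515 ≈ 28.13 hPa.
P_c = 1009 − 28.13 = 980.87 ≈ 981 hPa.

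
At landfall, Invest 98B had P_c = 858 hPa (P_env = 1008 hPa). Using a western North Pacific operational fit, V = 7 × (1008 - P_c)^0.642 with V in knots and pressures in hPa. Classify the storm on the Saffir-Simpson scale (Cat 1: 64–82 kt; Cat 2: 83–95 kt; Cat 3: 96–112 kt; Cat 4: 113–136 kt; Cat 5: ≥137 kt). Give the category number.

5

ΔP = 1008 − 858 = 150 hPa.
V ≈ 7 × 150^0.642 = 7 × 24.95 ≈ 175 kt.
175 kt falls in the Category 5 band.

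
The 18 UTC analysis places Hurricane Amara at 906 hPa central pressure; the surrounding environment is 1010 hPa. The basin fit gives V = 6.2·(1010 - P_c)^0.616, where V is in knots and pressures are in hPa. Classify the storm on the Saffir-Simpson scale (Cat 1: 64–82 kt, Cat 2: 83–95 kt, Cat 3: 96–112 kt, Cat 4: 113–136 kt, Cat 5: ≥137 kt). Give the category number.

ΔP = 1010 − 906 = 104 hPa.
V ≈ 6.2 × 104^0.616 = 6.2 × 17.48 ≈ 108 kt.
108 kt falls in the Category 3 band.

3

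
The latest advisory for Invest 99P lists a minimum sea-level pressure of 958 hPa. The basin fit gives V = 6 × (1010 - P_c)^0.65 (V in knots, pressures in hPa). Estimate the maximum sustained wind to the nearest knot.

ΔP = 1010 − 958 = 52 hPa.
52^0.65 ≈ 13.044.
V ≈ 6 × 13.044 ≈ 78.3 kt.

78 kt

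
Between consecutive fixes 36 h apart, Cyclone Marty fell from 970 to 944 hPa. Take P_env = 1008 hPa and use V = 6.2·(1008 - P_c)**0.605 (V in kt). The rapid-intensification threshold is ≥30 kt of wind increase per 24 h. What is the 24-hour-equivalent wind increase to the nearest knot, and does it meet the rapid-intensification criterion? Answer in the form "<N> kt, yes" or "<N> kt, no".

V₁: ΔP = 38, V ≈ 6.2 × 38^0.605 ≈ 56.00 kt.
V₂: ΔP = 64, V ≈ 6.2 × 64^0.605 ≈ 76.76 kt.
ΔV over 36 h = 20.76 kt → 24 h equivalent = 20.76 × 24/36 ≈ 13.84 kt.
14 kt < 30 kt ⇒ not rapid intensification.

14 kt, no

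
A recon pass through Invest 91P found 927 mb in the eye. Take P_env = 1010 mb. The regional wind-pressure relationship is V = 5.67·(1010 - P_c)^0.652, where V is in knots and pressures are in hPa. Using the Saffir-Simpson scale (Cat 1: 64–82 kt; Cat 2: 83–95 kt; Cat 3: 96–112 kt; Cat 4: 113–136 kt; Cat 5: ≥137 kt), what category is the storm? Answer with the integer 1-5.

3

ΔP = 1010 − 927 = 83 mb.
V ≈ 5.67 × 83^0.652 = 5.67 × 17.83 ≈ 101 kt.
101 kt falls in the Category 3 band.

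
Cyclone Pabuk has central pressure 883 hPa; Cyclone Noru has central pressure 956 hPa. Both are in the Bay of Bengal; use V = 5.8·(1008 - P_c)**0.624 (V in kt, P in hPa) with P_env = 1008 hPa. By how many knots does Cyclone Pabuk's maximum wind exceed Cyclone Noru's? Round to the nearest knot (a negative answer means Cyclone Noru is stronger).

Cyclone Pabuk: ΔP = 125; V ≈ 5.8 × 125^0.624 ≈ 118.00 kt.
Cyclone Noru: ΔP = 52; V ≈ 5.8 × 52^0.624 ≈ 68.27 kt.
Difference ≈ 118.00 − 68.27 = 49.73 → 50 kt.

50 kt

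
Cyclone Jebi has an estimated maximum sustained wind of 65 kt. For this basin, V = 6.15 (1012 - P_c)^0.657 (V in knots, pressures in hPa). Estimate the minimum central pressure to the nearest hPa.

976 hPa

ΔP = (V / 6.15)^(1/0.657) = (65/6.15)^1.522.
65/6.15 = 10.569; 10.569^1.522 ≈ 36.20 hPa.
P_c = 1012 − 36.20 = 975.80 ≈ 976 hPa.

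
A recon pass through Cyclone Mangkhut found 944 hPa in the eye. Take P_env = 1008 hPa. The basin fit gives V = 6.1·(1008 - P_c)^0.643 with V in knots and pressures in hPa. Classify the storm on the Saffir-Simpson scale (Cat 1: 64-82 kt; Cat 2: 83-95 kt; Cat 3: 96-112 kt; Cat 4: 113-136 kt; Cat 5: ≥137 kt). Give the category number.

ΔP = 1008 − 944 = 64 hPa.
V ≈ 6.1 × 64^0.643 = 6.1 × 14.50 ≈ 88 kt.
88 kt falls in the Category 2 band.

2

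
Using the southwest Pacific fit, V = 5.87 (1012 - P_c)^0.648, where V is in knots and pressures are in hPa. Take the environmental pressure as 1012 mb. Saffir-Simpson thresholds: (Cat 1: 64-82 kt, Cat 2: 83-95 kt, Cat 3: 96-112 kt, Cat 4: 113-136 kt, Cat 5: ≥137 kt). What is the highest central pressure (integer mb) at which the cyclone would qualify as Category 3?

Category 3 begins at V = 96 kt.
Required ΔP = (96/5.87)^(1/0.648) = 16.354^1.543 ≈ 74.63 mb.
P_c ≤ 1012 − 74.63 = 937.37, so the highest integer P_c is 937 mb.

937 mb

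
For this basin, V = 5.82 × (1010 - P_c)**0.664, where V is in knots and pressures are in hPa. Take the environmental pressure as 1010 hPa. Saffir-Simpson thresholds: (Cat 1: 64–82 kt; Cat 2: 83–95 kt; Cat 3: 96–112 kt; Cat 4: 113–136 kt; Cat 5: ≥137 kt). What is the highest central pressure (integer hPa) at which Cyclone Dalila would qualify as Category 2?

Category 2 begins at V = 83 kt.
Required ΔP = (83/5.82)^(1/0.664) = 14.261^1.506 ≈ 54.72 hPa.
P_c ≤ 1010 − 54.72 = 955.28, so the highest integer P_c is 955 hPa.

955 hPa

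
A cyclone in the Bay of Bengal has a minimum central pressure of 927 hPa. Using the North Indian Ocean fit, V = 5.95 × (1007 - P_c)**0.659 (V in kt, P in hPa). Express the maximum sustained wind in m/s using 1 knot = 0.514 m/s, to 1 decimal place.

ΔP = 1007 − 927 = 80 hPa.
V ≈ 5.95 × 80^0.659 = 5.95 × 17.953 ≈ 106.820 kt.
106.820 × 0.514 ≈ 54.91 m/s → 54.9 m/s.

54.9 m/s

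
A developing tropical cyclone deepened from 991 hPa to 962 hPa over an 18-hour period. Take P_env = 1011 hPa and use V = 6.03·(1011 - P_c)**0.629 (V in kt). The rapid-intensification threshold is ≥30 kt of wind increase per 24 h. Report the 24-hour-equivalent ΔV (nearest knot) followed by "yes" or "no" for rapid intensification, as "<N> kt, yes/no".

V₁: ΔP = 20, V ≈ 6.03 × 20^0.629 ≈ 39.69 kt.
V₂: ΔP = 49, V ≈ 6.03 × 49^0.629 ≈ 69.73 kt.
ΔV over 18 h = 30.04 kt → 24 h equivalent = 30.04 × 24/18 ≈ 40.05 kt.
40 kt ≥ 30 kt ⇒ rapid intensification.

40 kt, yes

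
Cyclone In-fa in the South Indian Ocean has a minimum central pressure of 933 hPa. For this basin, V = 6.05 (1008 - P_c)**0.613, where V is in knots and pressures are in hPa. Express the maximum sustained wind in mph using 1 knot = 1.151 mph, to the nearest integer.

98 mph

ΔP = 1008 − 933 = 75 hPa.
V ≈ 6.05 × 75^0.613 = 6.05 × 14.106 ≈ 85.343 kt.
85.343 × 1.151 ≈ 98.23 mph → 98 mph.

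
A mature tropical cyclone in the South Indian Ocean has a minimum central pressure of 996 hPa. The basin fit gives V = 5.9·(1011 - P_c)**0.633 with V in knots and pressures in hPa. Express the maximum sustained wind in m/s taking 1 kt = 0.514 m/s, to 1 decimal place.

ΔP = 1011 − 996 = 15 hPa.
V ≈ 5.9 × 15^0.633 = 5.9 × 5.552 ≈ 32.758 kt.
32.758 × 0.514 ≈ 16.84 m/s → 16.8 m/s.

16.8 m/s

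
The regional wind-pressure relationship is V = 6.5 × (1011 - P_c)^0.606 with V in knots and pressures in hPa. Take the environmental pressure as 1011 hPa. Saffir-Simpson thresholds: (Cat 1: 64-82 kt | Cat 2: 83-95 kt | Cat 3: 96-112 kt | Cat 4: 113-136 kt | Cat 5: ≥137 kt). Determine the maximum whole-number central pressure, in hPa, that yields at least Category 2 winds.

944 hPa

Category 2 begins at V = 83 kt.
Required ΔP = (83/6.5)^(1/0.606) = 12.769^1.650 ≈ 66.89 hPa.
P_c ≤ 1011 − 66.89 = 944.11, so the highest integer P_c is 944 hPa.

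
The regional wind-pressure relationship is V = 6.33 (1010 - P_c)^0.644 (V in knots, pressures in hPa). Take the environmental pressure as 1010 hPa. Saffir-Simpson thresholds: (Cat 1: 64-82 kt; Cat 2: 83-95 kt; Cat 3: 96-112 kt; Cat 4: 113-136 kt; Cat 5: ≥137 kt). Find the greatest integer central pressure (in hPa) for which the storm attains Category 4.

922 hPa

Category 4 begins at V = 113 kt.
Required ΔP = (113/6.33)^(1/0.644) = 17.852^1.553 ≈ 87.82 hPa.
P_c ≤ 1010 − 87.82 = 922.18, so the highest integer P_c is 922 hPa.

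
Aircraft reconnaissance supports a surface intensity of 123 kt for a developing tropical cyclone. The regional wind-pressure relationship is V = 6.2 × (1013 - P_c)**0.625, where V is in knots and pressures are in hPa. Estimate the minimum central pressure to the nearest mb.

894 mb

ΔP = (V / 6.2)^(1/0.625) = (123/6.2)^1.600.
123/6.2 = 19.839; 19.839^1.600 ≈ 119.13 mb.
P_c = 1013 − 119.13 = 893.87 ≈ 894 mb.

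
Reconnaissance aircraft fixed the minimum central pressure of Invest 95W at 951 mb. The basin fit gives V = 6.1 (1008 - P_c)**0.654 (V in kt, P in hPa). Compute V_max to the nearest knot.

ΔP = 1008 − 951 = 57 mb.
57^0.654 ≈ 14.072.
V ≈ 6.1 × 14.072 ≈ 85.8 kt.

86 kt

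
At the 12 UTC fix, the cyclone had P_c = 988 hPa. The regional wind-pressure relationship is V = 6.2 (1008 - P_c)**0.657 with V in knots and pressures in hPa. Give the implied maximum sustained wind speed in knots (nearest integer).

44 kt

ΔP = 1008 − 988 = 20 hPa.
20^0.657 ≈ 7.158.
V ≈ 6.2 × 7.158 ≈ 44.4 kt.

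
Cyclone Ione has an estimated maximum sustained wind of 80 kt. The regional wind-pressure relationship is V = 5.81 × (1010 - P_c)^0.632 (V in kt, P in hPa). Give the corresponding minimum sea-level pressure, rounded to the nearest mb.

947 mb

ΔP = (V / 5.81)^(1/0.632) = (80/5.81)^1.582.
80/5.81 = 13.769; 13.769^1.582 ≈ 63.40 mb.
P_c = 1010 − 63.40 = 946.60 ≈ 947 mb.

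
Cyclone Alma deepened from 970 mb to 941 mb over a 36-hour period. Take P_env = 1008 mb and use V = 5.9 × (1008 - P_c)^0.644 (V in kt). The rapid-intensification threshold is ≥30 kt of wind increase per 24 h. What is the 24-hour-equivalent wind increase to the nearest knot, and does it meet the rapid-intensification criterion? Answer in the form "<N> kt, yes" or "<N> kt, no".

18 kt, no

V₁: ΔP = 38, V ≈ 5.9 × 38^0.644 ≈ 61.41 kt.
V₂: ΔP = 67, V ≈ 5.9 × 67^0.644 ≈ 88.48 kt.
ΔV over 36 h = 27.07 kt → 24 h equivalent = 27.07 × 24/36 ≈ 18.05 kt.
18 kt < 30 kt ⇒ not rapid intensification.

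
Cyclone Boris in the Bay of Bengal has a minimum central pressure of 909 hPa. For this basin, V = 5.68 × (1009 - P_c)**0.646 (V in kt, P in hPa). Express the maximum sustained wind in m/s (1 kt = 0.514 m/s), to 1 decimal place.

57.2 m/s

ΔP = 1009 − 909 = 100 hPa.
V ≈ 5.68 × 100^0.646 = 5.68 × 19.588 ≈ 111.262 kt.
111.262 × 0.514 ≈ 57.19 m/s → 57.2 m/s.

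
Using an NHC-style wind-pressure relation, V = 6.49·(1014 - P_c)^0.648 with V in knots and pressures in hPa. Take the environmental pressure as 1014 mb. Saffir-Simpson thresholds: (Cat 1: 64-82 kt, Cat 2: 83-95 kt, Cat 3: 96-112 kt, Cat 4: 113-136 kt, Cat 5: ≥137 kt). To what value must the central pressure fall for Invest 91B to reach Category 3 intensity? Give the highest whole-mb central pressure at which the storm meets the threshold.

Category 3 begins at V = 96 kt.
Required ΔP = (96/6.49)^(1/0.648) = 14.792^1.543 ≈ 63.91 mb.
P_c ≤ 1014 − 63.91 = 950.09, so the highest integer P_c is 950 mb.

950 mb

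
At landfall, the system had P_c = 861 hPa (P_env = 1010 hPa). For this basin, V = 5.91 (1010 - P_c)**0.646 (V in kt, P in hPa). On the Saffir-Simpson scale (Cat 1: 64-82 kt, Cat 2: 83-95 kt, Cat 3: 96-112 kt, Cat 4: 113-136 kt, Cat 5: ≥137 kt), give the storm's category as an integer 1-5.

ΔP = 1010 − 861 = 149 hPa.
V ≈ 5.91 × 149^0.646 = 5.91 × 25.34 ≈ 150 kt.
150 kt falls in the Category 5 band.

5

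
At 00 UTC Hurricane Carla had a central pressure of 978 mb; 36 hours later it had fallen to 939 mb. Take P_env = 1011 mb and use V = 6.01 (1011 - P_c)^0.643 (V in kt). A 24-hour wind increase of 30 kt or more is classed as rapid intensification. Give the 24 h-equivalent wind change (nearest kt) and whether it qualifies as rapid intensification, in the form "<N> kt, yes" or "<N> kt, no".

V₁: ΔP = 33, V ≈ 6.01 × 33^0.643 ≈ 56.92 kt.
V₂: ΔP = 72, V ≈ 6.01 × 72^0.643 ≈ 94.00 kt.
ΔV over 36 h = 37.08 kt → 24 h equivalent = 37.08 × 24/36 ≈ 24.72 kt.
25 kt < 30 kt ⇒ not rapid intensification.

25 kt, no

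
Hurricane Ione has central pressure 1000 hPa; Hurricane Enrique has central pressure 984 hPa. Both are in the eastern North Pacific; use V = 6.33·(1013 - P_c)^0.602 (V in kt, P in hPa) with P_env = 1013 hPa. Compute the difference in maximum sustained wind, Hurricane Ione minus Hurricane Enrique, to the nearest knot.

-18 kt

Hurricane Ione: ΔP = 13; V ≈ 6.33 × 13^0.602 ≈ 29.65 kt.
Hurricane Enrique: ΔP = 29; V ≈ 6.33 × 29^0.602 ≈ 48.06 kt.
Difference ≈ 29.65 − 48.06 = -18.41 → -18 kt.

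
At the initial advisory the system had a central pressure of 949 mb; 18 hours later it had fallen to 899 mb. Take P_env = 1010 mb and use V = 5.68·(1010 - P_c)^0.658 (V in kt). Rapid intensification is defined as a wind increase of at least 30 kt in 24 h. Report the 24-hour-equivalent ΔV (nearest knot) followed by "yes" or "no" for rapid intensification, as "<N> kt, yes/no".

V₁: ΔP = 61, V ≈ 5.68 × 61^0.658 ≈ 84.94 kt.
V₂: ΔP = 111, V ≈ 5.68 × 111^0.658 ≈ 125.94 kt.
ΔV over 18 h = 41.00 kt → 24 h equivalent = 41.00 × 24/18 ≈ 54.67 kt.
55 kt ≥ 30 kt ⇒ rapid intensification.

55 kt, yes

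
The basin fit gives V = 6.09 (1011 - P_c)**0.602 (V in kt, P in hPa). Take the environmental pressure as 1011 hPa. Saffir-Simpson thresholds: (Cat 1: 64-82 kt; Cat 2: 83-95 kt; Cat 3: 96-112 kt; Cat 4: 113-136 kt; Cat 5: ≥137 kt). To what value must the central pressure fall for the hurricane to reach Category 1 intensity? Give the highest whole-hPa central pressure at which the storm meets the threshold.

961 hPa

Category 1 begins at V = 64 kt.
Required ΔP = (64/6.09)^(1/0.602) = 10.509^1.661 ≈ 49.77 hPa.
P_c ≤ 1011 − 49.77 = 961.23, so the highest integer P_c is 961 hPa.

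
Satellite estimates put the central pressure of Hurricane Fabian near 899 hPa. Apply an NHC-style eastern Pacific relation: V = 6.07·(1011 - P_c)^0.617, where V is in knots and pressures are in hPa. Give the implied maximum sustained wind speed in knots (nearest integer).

ΔP = 1011 − 899 = 112 hPa.
112^0.617 ≈ 18.381.
V ≈ 6.07 × 18.381 ≈ 111.6 kt.

112 kt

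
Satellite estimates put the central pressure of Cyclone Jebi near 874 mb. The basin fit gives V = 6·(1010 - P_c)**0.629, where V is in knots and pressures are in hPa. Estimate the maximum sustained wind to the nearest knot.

ΔP = 1010 − 874 = 136 mb.
136^0.629 ≈ 21.978.
V ≈ 6 × 21.978 ≈ 131.9 kt.

132 kt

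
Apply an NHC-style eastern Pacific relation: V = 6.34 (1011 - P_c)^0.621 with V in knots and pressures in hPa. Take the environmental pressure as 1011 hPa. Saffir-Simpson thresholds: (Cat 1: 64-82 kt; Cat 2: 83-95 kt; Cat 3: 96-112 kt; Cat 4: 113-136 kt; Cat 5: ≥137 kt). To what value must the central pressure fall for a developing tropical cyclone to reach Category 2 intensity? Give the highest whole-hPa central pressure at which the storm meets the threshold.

948 hPa

Category 2 begins at V = 83 kt.
Required ΔP = (83/6.34)^(1/0.621) = 13.091^1.610 ≈ 62.91 hPa.
P_c ≤ 1011 − 62.91 = 948.09, so the highest integer P_c is 948 hPa.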